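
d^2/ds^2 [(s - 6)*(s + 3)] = 2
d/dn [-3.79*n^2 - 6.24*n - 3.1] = -7.58*n - 6.24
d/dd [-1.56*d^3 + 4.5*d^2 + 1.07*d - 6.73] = -4.68*d^2 + 9.0*d + 1.07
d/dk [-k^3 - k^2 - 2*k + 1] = -3*k^2 - 2*k - 2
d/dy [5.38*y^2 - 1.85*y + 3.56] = 10.76*y - 1.85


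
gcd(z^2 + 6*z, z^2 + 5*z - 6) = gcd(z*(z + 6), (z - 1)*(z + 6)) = z + 6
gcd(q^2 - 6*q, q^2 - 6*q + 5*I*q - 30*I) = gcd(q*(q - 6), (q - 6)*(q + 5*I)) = q - 6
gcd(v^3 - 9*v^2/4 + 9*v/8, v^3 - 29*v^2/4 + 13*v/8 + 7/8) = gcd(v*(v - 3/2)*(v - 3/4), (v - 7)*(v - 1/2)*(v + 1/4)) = 1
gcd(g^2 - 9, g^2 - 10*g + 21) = g - 3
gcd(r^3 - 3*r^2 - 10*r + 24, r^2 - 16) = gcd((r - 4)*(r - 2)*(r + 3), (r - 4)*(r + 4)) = r - 4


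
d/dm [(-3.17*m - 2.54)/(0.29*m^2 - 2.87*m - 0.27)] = (0.9193*m^2 + 1.4732*m - 6.4339)/(0.0841*m^4 - 1.6646*m^3 + 8.0803*m^2 + 1.5498*m + 0.0729)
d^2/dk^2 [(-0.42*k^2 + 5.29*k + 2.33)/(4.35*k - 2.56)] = (200.492706 - 2.8421709430404e-14*k)/(82.312875*k^3 - 145.3248*k^2 + 85.52448*k - 16.777216)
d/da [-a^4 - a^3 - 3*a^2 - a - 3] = -4*a^3 - 3*a^2 - 6*a - 1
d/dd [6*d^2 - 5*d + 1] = 12*d - 5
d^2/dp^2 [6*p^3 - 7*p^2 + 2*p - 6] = 36*p - 14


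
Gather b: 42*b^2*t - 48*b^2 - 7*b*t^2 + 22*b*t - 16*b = b^2*(42*t - 48) + b*(-7*t^2 + 22*t - 16)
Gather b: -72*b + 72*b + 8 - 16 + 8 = 0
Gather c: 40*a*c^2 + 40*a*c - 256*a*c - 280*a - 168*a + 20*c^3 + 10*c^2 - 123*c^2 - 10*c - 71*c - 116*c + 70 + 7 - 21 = -448*a + 20*c^3 + c^2*(40*a - 113) + c*(-216*a - 197) + 56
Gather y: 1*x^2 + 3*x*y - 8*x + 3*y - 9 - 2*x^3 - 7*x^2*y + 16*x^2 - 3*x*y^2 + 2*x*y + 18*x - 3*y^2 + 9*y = -2*x^3 + 17*x^2 + 10*x + y^2*(-3*x - 3) + y*(-7*x^2 + 5*x + 12) - 9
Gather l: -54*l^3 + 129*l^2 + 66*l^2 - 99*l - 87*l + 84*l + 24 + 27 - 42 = -54*l^3 + 195*l^2 - 102*l + 9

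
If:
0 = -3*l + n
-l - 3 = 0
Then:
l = -3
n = -9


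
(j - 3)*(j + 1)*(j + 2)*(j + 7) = j^4 + 7*j^3 - 7*j^2 - 55*j - 42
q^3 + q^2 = q^2*(q + 1)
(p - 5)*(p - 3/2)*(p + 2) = p^3 - 9*p^2/2 - 11*p/2 + 15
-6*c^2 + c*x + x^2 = (-2*c + x)*(3*c + x)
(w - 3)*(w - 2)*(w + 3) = w^3 - 2*w^2 - 9*w + 18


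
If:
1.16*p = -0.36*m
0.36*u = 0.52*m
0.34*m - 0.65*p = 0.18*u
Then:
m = 0.00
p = 0.00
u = 0.00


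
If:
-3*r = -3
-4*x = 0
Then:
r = 1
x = 0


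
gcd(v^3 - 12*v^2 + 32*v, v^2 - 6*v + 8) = v - 4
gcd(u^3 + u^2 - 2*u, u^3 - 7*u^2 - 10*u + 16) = u^2 + u - 2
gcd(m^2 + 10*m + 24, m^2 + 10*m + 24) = m^2 + 10*m + 24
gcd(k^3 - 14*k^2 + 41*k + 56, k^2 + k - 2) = 1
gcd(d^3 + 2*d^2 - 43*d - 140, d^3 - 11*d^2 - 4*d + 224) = d^2 - 3*d - 28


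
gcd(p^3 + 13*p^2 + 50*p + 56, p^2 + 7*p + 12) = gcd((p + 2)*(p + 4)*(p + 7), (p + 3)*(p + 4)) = p + 4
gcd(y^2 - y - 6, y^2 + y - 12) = y - 3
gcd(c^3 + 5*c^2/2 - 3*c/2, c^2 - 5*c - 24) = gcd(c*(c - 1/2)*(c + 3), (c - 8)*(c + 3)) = c + 3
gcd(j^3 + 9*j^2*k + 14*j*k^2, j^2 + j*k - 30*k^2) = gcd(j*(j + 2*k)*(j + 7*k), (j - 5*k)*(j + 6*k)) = 1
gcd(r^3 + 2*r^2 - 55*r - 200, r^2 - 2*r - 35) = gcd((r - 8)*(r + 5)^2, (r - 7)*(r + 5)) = r + 5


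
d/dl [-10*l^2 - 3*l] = -20*l - 3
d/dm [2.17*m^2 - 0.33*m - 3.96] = 4.34*m - 0.33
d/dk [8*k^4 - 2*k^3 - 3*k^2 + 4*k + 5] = 32*k^3 - 6*k^2 - 6*k + 4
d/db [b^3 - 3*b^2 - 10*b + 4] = 3*b^2 - 6*b - 10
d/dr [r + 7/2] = 1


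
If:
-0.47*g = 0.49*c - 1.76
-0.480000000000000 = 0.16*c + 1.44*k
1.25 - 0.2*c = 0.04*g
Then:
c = 6.95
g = -3.50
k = -1.11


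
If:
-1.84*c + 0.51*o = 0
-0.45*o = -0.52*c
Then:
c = 0.00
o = 0.00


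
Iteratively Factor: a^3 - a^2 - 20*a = (a + 4)*(a^2 - 5*a) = (a - 5)*(a + 4)*(a)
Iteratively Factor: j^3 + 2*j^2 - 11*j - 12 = (j + 1)*(j^2 + j - 12) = (j - 3)*(j + 1)*(j + 4)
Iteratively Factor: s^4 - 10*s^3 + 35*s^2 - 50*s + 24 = (s - 2)*(s^3 - 8*s^2 + 19*s - 12) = (s - 4)*(s - 2)*(s^2 - 4*s + 3) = (s - 4)*(s - 2)*(s - 1)*(s - 3)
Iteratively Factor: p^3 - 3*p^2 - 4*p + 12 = (p - 2)*(p^2 - p - 6) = (p - 3)*(p - 2)*(p + 2)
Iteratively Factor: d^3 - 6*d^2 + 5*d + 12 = (d - 3)*(d^2 - 3*d - 4) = (d - 3)*(d + 1)*(d - 4)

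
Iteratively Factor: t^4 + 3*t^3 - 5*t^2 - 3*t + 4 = (t + 1)*(t^3 + 2*t^2 - 7*t + 4) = (t - 1)*(t + 1)*(t^2 + 3*t - 4) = (t - 1)*(t + 1)*(t + 4)*(t - 1)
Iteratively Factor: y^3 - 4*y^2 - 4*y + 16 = (y + 2)*(y^2 - 6*y + 8) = (y - 4)*(y + 2)*(y - 2)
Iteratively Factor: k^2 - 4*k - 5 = (k - 5)*(k + 1)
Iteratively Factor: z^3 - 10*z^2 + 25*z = (z - 5)*(z^2 - 5*z) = (z - 5)^2*(z)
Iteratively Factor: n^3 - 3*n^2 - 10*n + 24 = (n + 3)*(n^2 - 6*n + 8) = (n - 4)*(n + 3)*(n - 2)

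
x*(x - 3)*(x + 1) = x^3 - 2*x^2 - 3*x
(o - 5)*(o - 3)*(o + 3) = o^3 - 5*o^2 - 9*o + 45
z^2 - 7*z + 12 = (z - 4)*(z - 3)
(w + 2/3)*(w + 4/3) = w^2 + 2*w + 8/9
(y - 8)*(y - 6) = y^2 - 14*y + 48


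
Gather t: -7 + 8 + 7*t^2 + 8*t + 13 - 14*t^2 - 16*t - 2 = -7*t^2 - 8*t + 12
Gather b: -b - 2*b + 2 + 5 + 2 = 9 - 3*b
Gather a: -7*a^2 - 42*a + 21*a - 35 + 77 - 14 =-7*a^2 - 21*a + 28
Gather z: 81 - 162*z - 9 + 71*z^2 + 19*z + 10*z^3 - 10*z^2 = 10*z^3 + 61*z^2 - 143*z + 72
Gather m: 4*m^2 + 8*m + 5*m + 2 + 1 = 4*m^2 + 13*m + 3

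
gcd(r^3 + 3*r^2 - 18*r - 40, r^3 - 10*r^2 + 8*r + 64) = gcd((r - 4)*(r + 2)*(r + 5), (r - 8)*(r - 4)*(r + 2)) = r^2 - 2*r - 8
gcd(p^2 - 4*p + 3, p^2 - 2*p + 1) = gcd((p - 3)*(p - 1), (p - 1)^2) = p - 1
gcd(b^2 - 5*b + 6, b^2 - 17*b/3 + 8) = b - 3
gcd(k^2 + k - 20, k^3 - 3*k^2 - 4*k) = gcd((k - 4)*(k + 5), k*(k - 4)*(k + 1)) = k - 4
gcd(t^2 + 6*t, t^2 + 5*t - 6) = t + 6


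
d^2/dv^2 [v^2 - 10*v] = 2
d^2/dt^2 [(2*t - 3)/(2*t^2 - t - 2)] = 2*(4*(2 - 3*t)*(-2*t^2 + t + 2) - (2*t - 3)*(4*t - 1)^2)/(-2*t^2 + t + 2)^3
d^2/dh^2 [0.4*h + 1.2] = 0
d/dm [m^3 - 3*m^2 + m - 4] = 3*m^2 - 6*m + 1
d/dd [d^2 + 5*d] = 2*d + 5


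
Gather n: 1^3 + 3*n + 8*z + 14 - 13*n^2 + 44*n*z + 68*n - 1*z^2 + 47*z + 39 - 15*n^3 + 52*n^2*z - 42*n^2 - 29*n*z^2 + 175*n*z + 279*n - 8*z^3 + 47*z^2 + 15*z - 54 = -15*n^3 + n^2*(52*z - 55) + n*(-29*z^2 + 219*z + 350) - 8*z^3 + 46*z^2 + 70*z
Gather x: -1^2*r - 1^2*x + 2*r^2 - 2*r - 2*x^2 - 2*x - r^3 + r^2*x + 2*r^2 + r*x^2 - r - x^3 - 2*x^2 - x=-r^3 + 4*r^2 - 4*r - x^3 + x^2*(r - 4) + x*(r^2 - 4)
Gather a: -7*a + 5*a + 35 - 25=10 - 2*a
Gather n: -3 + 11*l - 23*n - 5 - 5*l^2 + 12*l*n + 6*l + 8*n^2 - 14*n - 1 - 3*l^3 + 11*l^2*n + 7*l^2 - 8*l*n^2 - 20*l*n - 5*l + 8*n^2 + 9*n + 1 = -3*l^3 + 2*l^2 + 12*l + n^2*(16 - 8*l) + n*(11*l^2 - 8*l - 28) - 8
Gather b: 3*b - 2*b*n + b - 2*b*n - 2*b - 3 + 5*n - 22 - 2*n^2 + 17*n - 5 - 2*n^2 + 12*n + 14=b*(2 - 4*n) - 4*n^2 + 34*n - 16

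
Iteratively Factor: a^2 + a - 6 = (a - 2)*(a + 3)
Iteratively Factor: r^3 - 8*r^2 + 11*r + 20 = (r - 4)*(r^2 - 4*r - 5) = (r - 5)*(r - 4)*(r + 1)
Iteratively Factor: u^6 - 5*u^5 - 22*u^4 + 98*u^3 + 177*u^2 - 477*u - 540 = (u - 4)*(u^5 - u^4 - 26*u^3 - 6*u^2 + 153*u + 135) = (u - 5)*(u - 4)*(u^4 + 4*u^3 - 6*u^2 - 36*u - 27) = (u - 5)*(u - 4)*(u - 3)*(u^3 + 7*u^2 + 15*u + 9) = (u - 5)*(u - 4)*(u - 3)*(u + 3)*(u^2 + 4*u + 3) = (u - 5)*(u - 4)*(u - 3)*(u + 3)^2*(u + 1)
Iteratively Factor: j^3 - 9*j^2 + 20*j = (j)*(j^2 - 9*j + 20) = j*(j - 5)*(j - 4)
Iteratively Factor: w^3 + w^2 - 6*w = (w - 2)*(w^2 + 3*w) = w*(w - 2)*(w + 3)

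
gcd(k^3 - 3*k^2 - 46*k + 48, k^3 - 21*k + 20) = k - 1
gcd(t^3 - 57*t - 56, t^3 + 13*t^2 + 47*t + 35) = t^2 + 8*t + 7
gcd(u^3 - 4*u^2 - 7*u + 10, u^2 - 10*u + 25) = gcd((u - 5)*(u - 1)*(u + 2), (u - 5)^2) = u - 5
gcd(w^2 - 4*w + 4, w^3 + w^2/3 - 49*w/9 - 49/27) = 1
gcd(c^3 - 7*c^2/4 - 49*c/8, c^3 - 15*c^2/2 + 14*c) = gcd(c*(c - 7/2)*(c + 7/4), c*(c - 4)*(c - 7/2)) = c^2 - 7*c/2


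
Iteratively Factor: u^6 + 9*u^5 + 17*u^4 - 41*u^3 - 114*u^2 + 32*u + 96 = (u + 4)*(u^5 + 5*u^4 - 3*u^3 - 29*u^2 + 2*u + 24) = (u - 1)*(u + 4)*(u^4 + 6*u^3 + 3*u^2 - 26*u - 24) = (u - 1)*(u + 1)*(u + 4)*(u^3 + 5*u^2 - 2*u - 24) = (u - 1)*(u + 1)*(u + 4)^2*(u^2 + u - 6) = (u - 1)*(u + 1)*(u + 3)*(u + 4)^2*(u - 2)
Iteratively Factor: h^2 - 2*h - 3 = (h - 3)*(h + 1)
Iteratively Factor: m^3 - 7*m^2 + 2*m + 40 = (m - 5)*(m^2 - 2*m - 8) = (m - 5)*(m + 2)*(m - 4)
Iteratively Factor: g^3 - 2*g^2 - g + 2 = (g - 1)*(g^2 - g - 2) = (g - 1)*(g + 1)*(g - 2)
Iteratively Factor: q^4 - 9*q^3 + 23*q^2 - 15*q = (q)*(q^3 - 9*q^2 + 23*q - 15) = q*(q - 1)*(q^2 - 8*q + 15) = q*(q - 3)*(q - 1)*(q - 5)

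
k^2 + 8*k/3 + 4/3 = (k + 2/3)*(k + 2)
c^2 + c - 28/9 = (c - 4/3)*(c + 7/3)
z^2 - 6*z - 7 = (z - 7)*(z + 1)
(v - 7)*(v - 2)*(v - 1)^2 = v^4 - 11*v^3 + 33*v^2 - 37*v + 14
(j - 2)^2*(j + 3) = j^3 - j^2 - 8*j + 12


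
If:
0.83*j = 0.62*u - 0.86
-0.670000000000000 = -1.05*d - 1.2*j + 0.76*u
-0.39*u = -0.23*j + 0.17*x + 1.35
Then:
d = 0.101201651284478*x + 2.76778943493466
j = -0.581998895637769*x - 6.47377139701822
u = -0.779127553837659*x - 7.27940364439536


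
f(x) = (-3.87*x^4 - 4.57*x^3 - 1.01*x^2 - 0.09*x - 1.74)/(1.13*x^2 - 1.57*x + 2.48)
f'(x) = (1.57 - 2.26*x)*(-3.87*x^4 - 4.57*x^3 - 1.01*x^2 - 0.09*x - 1.74)/(1.13*x^2 - 1.57*x + 2.48)^2 + (-15.48*x^3 - 13.71*x^2 - 2.02*x - 0.09)/(1.13*x^2 - 1.57*x + 2.48) = (-8.7462*x^5 + 13.0636*x^4 - 24.0406*x^3 - 32.3134*x^2 - 1.0772*x - 2.955)/(1.2769*x^4 - 3.5482*x^3 + 8.0697*x^2 - 7.7872*x + 6.1504)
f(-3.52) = -18.57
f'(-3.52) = 15.24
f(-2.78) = -9.13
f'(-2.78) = 10.30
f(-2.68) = -8.13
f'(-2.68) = 9.64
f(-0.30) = -0.56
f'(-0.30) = -0.51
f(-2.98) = -11.32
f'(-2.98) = 11.62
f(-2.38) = -5.53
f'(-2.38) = 7.71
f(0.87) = -3.97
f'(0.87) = -10.59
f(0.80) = -3.28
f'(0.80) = -9.05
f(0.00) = -0.70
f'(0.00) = -0.48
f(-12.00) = -393.92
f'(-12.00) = 73.34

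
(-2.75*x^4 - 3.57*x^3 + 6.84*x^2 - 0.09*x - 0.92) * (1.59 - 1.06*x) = 2.915*x^5 - 0.5883*x^4 - 12.9267*x^3 + 10.971*x^2 + 0.8321*x - 1.4628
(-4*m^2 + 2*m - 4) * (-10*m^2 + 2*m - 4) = 40*m^4 - 28*m^3 + 60*m^2 - 16*m + 16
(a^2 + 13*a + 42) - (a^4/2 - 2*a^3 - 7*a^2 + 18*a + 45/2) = -a^4/2 + 2*a^3 + 8*a^2 - 5*a + 39/2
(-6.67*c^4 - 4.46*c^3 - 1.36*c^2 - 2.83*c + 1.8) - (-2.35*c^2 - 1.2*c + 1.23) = -6.67*c^4 - 4.46*c^3 + 0.99*c^2 - 1.63*c + 0.57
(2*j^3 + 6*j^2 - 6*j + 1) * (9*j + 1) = 18*j^4 + 56*j^3 - 48*j^2 + 3*j + 1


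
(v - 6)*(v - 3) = v^2 - 9*v + 18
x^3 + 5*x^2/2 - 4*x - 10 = (x - 2)*(x + 2)*(x + 5/2)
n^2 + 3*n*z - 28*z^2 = (n - 4*z)*(n + 7*z)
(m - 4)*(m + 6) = m^2 + 2*m - 24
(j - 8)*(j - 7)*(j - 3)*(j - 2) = j^4 - 20*j^3 + 137*j^2 - 370*j + 336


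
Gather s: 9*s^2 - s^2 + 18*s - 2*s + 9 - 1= 8*s^2 + 16*s + 8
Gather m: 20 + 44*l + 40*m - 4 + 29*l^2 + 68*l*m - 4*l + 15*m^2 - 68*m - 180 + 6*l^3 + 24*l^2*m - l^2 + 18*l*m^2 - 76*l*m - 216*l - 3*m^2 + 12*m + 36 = 6*l^3 + 28*l^2 - 176*l + m^2*(18*l + 12) + m*(24*l^2 - 8*l - 16) - 128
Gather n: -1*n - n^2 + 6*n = -n^2 + 5*n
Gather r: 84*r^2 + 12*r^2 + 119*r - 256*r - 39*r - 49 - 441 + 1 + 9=96*r^2 - 176*r - 480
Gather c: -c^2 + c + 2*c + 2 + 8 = -c^2 + 3*c + 10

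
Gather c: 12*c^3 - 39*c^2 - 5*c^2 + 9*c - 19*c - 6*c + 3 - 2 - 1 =12*c^3 - 44*c^2 - 16*c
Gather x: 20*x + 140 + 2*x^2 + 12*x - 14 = 2*x^2 + 32*x + 126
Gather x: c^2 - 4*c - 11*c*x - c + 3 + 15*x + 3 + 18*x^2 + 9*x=c^2 - 5*c + 18*x^2 + x*(24 - 11*c) + 6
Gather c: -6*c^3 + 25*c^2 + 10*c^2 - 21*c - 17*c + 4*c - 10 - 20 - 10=-6*c^3 + 35*c^2 - 34*c - 40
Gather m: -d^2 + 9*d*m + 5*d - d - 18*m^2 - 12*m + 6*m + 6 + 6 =-d^2 + 4*d - 18*m^2 + m*(9*d - 6) + 12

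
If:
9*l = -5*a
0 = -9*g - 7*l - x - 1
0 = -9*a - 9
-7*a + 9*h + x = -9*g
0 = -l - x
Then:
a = -1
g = -13/27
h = -19/81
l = 5/9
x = -5/9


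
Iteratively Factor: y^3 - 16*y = (y + 4)*(y^2 - 4*y) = y*(y + 4)*(y - 4)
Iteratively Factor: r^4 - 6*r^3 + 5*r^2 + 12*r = (r - 4)*(r^3 - 2*r^2 - 3*r) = (r - 4)*(r + 1)*(r^2 - 3*r) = r*(r - 4)*(r + 1)*(r - 3)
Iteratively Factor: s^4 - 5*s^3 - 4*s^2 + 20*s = (s + 2)*(s^3 - 7*s^2 + 10*s) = (s - 5)*(s + 2)*(s^2 - 2*s) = (s - 5)*(s - 2)*(s + 2)*(s)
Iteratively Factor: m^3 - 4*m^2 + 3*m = (m - 3)*(m^2 - m) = (m - 3)*(m - 1)*(m)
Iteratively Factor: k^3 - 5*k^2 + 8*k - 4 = (k - 1)*(k^2 - 4*k + 4) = (k - 2)*(k - 1)*(k - 2)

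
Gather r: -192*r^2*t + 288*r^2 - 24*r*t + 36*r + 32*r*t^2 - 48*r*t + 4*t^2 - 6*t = r^2*(288 - 192*t) + r*(32*t^2 - 72*t + 36) + 4*t^2 - 6*t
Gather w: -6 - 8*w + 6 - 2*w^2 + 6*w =-2*w^2 - 2*w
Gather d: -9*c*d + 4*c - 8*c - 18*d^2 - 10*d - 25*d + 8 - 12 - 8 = -4*c - 18*d^2 + d*(-9*c - 35) - 12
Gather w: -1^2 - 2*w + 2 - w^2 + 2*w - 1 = -w^2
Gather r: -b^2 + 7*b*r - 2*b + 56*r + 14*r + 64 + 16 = -b^2 - 2*b + r*(7*b + 70) + 80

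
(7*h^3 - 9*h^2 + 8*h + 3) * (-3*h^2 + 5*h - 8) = -21*h^5 + 62*h^4 - 125*h^3 + 103*h^2 - 49*h - 24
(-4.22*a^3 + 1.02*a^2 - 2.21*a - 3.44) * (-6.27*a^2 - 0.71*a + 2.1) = 26.4594*a^5 - 3.3992*a^4 + 4.2705*a^3 + 25.2799*a^2 - 2.1986*a - 7.224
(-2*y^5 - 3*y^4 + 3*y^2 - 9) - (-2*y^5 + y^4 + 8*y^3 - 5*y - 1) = -4*y^4 - 8*y^3 + 3*y^2 + 5*y - 8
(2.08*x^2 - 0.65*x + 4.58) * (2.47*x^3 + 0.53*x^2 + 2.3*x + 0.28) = 5.1376*x^5 - 0.5031*x^4 + 15.7521*x^3 + 1.5148*x^2 + 10.352*x + 1.2824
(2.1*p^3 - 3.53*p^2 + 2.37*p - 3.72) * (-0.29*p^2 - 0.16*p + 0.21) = -0.609*p^5 + 0.6877*p^4 + 0.3185*p^3 - 0.0417*p^2 + 1.0929*p - 0.7812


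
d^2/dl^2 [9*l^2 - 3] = 18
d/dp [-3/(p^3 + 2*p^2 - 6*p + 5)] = 3*(3*p^2 + 4*p - 6)/(p^3 + 2*p^2 - 6*p + 5)^2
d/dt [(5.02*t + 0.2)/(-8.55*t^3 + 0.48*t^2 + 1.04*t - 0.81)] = (85.842*t^3 + 2.7204*t^2 - 0.192*t - 4.2742)/(73.1025*t^6 - 8.208*t^5 - 17.5536*t^4 + 14.8494*t^3 + 0.304*t^2 - 1.6848*t + 0.6561)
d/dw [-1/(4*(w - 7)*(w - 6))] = (2*w - 13)/(4*(w - 7)^2*(w - 6)^2)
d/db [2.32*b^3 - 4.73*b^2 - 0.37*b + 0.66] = 6.96*b^2 - 9.46*b - 0.37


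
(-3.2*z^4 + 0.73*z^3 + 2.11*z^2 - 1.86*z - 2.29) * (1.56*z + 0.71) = -4.992*z^5 - 1.1332*z^4 + 3.8099*z^3 - 1.4035*z^2 - 4.893*z - 1.6259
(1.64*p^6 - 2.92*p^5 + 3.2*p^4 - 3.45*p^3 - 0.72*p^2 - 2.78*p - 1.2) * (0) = 0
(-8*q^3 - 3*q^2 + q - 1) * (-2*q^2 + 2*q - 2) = 16*q^5 - 10*q^4 + 8*q^3 + 10*q^2 - 4*q + 2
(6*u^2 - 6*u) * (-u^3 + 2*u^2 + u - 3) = -6*u^5 + 18*u^4 - 6*u^3 - 24*u^2 + 18*u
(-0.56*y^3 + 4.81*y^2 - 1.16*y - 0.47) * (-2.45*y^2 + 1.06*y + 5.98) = 1.372*y^5 - 12.3781*y^4 + 4.5918*y^3 + 28.6857*y^2 - 7.435*y - 2.8106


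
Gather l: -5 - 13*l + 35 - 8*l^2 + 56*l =-8*l^2 + 43*l + 30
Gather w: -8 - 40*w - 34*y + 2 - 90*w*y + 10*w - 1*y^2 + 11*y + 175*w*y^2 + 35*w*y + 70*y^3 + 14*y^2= w*(175*y^2 - 55*y - 30) + 70*y^3 + 13*y^2 - 23*y - 6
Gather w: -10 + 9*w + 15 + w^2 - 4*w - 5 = w^2 + 5*w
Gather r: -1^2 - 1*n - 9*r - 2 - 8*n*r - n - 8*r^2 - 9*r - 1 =-2*n - 8*r^2 + r*(-8*n - 18) - 4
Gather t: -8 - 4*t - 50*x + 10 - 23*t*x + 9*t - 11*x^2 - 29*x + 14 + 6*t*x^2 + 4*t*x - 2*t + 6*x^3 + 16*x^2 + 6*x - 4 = t*(6*x^2 - 19*x + 3) + 6*x^3 + 5*x^2 - 73*x + 12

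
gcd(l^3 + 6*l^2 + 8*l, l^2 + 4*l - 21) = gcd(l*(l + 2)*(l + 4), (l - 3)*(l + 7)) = 1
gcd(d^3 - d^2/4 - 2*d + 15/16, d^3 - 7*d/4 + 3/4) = d^2 + d - 3/4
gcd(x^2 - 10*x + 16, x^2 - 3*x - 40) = x - 8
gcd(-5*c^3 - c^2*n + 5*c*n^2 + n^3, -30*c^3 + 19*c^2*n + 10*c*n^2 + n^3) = 5*c^2 - 4*c*n - n^2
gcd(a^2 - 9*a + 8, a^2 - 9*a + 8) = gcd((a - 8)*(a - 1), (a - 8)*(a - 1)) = a^2 - 9*a + 8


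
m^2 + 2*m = m*(m + 2)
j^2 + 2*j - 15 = (j - 3)*(j + 5)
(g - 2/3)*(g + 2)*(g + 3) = g^3 + 13*g^2/3 + 8*g/3 - 4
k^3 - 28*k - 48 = (k - 6)*(k + 2)*(k + 4)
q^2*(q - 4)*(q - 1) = q^4 - 5*q^3 + 4*q^2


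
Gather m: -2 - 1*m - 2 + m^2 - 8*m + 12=m^2 - 9*m + 8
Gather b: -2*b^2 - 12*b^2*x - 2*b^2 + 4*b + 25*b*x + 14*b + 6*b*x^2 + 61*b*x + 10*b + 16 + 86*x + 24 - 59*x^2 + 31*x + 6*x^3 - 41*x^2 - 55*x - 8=b^2*(-12*x - 4) + b*(6*x^2 + 86*x + 28) + 6*x^3 - 100*x^2 + 62*x + 32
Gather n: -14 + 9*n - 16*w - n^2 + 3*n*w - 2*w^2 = -n^2 + n*(3*w + 9) - 2*w^2 - 16*w - 14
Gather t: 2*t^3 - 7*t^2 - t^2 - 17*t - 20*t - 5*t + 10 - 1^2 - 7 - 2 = 2*t^3 - 8*t^2 - 42*t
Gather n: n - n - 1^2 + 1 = 0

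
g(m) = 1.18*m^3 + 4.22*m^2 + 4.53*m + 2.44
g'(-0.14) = 3.42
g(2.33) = 50.83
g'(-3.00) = 11.07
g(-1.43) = 1.14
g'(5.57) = 161.37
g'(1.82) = 31.62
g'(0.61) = 11.00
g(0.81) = 9.51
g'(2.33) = 43.41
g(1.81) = 31.46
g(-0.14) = 1.89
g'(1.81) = 31.40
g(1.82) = 31.78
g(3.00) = 85.87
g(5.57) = 362.51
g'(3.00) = 61.71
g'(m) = 3.54*m^2 + 8.44*m + 4.53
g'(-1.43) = -0.30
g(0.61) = 7.04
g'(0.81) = 13.69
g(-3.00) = -5.03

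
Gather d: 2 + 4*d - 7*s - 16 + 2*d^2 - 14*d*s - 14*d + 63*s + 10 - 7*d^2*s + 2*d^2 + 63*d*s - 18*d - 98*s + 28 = d^2*(4 - 7*s) + d*(49*s - 28) - 42*s + 24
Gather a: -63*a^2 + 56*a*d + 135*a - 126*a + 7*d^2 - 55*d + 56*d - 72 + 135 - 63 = -63*a^2 + a*(56*d + 9) + 7*d^2 + d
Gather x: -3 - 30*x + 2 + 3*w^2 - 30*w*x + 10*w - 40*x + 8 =3*w^2 + 10*w + x*(-30*w - 70) + 7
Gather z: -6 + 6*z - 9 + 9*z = 15*z - 15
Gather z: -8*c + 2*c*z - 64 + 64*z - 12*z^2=-8*c - 12*z^2 + z*(2*c + 64) - 64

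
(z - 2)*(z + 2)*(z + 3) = z^3 + 3*z^2 - 4*z - 12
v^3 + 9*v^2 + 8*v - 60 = (v - 2)*(v + 5)*(v + 6)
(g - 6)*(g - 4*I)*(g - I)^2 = g^4 - 6*g^3 - 6*I*g^3 - 9*g^2 + 36*I*g^2 + 54*g + 4*I*g - 24*I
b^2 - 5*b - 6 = (b - 6)*(b + 1)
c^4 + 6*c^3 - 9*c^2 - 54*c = c*(c - 3)*(c + 3)*(c + 6)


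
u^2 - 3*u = u*(u - 3)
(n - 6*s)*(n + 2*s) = n^2 - 4*n*s - 12*s^2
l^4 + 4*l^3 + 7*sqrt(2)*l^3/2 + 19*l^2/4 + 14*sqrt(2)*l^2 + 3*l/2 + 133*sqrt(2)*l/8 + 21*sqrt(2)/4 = (l + 3/2)*(l + 7*sqrt(2)/2)*(sqrt(2)*l/2 + sqrt(2))*(sqrt(2)*l + sqrt(2)/2)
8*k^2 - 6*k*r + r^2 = (-4*k + r)*(-2*k + r)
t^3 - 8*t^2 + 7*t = t*(t - 7)*(t - 1)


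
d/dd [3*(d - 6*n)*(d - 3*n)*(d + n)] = 9*d^2 - 48*d*n + 27*n^2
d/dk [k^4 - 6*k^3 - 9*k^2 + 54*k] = 4*k^3 - 18*k^2 - 18*k + 54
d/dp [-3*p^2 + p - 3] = 1 - 6*p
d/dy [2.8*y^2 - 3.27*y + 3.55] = 5.6*y - 3.27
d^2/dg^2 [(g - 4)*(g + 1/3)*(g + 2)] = 6*g - 10/3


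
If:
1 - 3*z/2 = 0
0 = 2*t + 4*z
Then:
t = -4/3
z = 2/3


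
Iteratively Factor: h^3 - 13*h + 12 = (h - 3)*(h^2 + 3*h - 4) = (h - 3)*(h + 4)*(h - 1)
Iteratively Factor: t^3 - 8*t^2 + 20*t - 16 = (t - 4)*(t^2 - 4*t + 4) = (t - 4)*(t - 2)*(t - 2)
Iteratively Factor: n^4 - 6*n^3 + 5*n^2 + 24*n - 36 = (n - 3)*(n^3 - 3*n^2 - 4*n + 12) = (n - 3)*(n + 2)*(n^2 - 5*n + 6) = (n - 3)^2*(n + 2)*(n - 2)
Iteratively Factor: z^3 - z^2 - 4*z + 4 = (z - 1)*(z^2 - 4) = (z - 1)*(z + 2)*(z - 2)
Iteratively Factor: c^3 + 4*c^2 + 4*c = (c + 2)*(c^2 + 2*c) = c*(c + 2)*(c + 2)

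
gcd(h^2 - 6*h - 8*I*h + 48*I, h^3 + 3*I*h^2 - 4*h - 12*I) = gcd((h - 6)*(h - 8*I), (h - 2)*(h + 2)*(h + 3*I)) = 1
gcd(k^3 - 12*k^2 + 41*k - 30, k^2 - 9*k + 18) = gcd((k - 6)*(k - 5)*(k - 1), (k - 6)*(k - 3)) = k - 6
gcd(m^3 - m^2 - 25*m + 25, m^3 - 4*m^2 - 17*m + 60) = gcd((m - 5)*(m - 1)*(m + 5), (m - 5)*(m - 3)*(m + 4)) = m - 5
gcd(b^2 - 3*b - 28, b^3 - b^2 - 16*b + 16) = b + 4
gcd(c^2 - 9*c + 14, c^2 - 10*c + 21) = c - 7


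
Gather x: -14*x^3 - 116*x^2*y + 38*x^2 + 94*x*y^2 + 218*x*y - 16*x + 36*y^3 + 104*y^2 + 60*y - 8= -14*x^3 + x^2*(38 - 116*y) + x*(94*y^2 + 218*y - 16) + 36*y^3 + 104*y^2 + 60*y - 8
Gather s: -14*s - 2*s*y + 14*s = -2*s*y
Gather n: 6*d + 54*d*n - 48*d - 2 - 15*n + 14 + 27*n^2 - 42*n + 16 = -42*d + 27*n^2 + n*(54*d - 57) + 28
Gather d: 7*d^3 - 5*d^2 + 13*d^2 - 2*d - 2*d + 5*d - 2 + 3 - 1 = 7*d^3 + 8*d^2 + d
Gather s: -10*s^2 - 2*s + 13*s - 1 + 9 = -10*s^2 + 11*s + 8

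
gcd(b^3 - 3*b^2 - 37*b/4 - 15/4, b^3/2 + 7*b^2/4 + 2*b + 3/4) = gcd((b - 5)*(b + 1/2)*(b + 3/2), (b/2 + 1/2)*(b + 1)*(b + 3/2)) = b + 3/2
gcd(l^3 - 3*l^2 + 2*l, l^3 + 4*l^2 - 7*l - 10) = l - 2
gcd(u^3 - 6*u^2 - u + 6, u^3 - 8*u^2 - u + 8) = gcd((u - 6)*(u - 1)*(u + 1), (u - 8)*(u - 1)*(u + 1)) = u^2 - 1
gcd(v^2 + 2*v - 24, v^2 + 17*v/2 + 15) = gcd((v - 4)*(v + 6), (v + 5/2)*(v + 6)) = v + 6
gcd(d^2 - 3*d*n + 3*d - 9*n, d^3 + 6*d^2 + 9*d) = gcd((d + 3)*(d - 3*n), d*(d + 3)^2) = d + 3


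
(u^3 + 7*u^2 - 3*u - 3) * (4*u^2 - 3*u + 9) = 4*u^5 + 25*u^4 - 24*u^3 + 60*u^2 - 18*u - 27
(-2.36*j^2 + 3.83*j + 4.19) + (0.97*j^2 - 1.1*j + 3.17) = -1.39*j^2 + 2.73*j + 7.36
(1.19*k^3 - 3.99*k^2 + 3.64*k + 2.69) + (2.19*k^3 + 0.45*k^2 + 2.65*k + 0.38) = 3.38*k^3 - 3.54*k^2 + 6.29*k + 3.07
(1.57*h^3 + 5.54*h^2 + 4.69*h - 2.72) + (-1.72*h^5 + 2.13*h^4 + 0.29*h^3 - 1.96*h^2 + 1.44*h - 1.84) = -1.72*h^5 + 2.13*h^4 + 1.86*h^3 + 3.58*h^2 + 6.13*h - 4.56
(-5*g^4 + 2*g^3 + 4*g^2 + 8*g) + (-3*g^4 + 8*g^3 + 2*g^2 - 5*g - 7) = -8*g^4 + 10*g^3 + 6*g^2 + 3*g - 7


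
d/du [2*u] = 2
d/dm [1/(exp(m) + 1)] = -1/(4*cosh(m/2)^2)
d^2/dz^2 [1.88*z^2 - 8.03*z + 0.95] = 3.76000000000000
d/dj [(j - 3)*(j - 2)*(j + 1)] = 3*j^2 - 8*j + 1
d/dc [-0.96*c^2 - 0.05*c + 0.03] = -1.92*c - 0.05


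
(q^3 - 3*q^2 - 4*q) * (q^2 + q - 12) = q^5 - 2*q^4 - 19*q^3 + 32*q^2 + 48*q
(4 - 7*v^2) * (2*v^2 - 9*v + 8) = -14*v^4 + 63*v^3 - 48*v^2 - 36*v + 32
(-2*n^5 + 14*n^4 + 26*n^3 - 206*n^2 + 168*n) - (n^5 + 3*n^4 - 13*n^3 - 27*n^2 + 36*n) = -3*n^5 + 11*n^4 + 39*n^3 - 179*n^2 + 132*n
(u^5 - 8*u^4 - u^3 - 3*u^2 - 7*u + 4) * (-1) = -u^5 + 8*u^4 + u^3 + 3*u^2 + 7*u - 4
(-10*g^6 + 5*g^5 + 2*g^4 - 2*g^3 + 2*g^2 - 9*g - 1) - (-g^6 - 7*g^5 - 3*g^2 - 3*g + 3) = -9*g^6 + 12*g^5 + 2*g^4 - 2*g^3 + 5*g^2 - 6*g - 4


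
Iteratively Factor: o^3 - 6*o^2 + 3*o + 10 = (o - 2)*(o^2 - 4*o - 5) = (o - 5)*(o - 2)*(o + 1)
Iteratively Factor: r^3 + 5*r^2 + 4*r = (r + 4)*(r^2 + r) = r*(r + 4)*(r + 1)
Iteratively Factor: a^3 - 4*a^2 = (a - 4)*(a^2) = a*(a - 4)*(a)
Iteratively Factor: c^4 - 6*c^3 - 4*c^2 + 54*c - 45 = (c - 3)*(c^3 - 3*c^2 - 13*c + 15) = (c - 3)*(c - 1)*(c^2 - 2*c - 15) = (c - 5)*(c - 3)*(c - 1)*(c + 3)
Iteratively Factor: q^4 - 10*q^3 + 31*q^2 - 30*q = (q)*(q^3 - 10*q^2 + 31*q - 30) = q*(q - 3)*(q^2 - 7*q + 10) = q*(q - 5)*(q - 3)*(q - 2)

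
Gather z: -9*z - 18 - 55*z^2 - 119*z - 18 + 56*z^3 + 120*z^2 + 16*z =56*z^3 + 65*z^2 - 112*z - 36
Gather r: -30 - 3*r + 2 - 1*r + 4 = -4*r - 24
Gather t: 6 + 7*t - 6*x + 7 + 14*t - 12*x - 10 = 21*t - 18*x + 3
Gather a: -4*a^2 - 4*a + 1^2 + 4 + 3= -4*a^2 - 4*a + 8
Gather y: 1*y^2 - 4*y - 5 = y^2 - 4*y - 5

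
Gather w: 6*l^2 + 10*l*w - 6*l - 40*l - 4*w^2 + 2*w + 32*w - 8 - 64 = 6*l^2 - 46*l - 4*w^2 + w*(10*l + 34) - 72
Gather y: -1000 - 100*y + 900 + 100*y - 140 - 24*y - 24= -24*y - 264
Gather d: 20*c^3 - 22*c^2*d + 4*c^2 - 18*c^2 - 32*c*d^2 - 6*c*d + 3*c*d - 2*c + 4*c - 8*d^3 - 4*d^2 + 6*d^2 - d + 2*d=20*c^3 - 14*c^2 + 2*c - 8*d^3 + d^2*(2 - 32*c) + d*(-22*c^2 - 3*c + 1)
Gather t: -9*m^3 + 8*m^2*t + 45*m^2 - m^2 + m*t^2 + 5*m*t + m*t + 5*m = -9*m^3 + 44*m^2 + m*t^2 + 5*m + t*(8*m^2 + 6*m)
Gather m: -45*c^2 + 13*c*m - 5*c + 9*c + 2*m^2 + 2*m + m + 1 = -45*c^2 + 4*c + 2*m^2 + m*(13*c + 3) + 1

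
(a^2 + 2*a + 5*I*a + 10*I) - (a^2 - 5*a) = 7*a + 5*I*a + 10*I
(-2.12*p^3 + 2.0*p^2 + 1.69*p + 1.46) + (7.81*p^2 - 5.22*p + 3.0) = -2.12*p^3 + 9.81*p^2 - 3.53*p + 4.46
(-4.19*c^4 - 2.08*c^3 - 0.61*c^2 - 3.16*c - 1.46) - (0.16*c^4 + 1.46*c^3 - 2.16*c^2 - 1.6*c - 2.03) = -4.35*c^4 - 3.54*c^3 + 1.55*c^2 - 1.56*c + 0.57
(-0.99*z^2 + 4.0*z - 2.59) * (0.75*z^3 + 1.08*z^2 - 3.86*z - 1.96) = -0.7425*z^5 + 1.9308*z^4 + 6.1989*z^3 - 16.2968*z^2 + 2.1574*z + 5.0764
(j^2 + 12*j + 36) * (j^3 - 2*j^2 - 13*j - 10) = j^5 + 10*j^4 - j^3 - 238*j^2 - 588*j - 360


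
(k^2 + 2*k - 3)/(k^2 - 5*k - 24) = (k - 1)/(k - 8)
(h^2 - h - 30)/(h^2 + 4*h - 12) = (h^2 - h - 30)/(h^2 + 4*h - 12)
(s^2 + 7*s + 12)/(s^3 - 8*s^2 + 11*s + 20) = (s^2 + 7*s + 12)/(s^3 - 8*s^2 + 11*s + 20)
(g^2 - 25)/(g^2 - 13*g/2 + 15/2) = 2*(g + 5)/(2*g - 3)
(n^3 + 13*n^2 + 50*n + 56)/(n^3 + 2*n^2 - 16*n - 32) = (n + 7)/(n - 4)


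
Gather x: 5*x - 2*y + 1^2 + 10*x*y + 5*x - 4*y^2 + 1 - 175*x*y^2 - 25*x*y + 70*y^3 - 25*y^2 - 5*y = x*(-175*y^2 - 15*y + 10) + 70*y^3 - 29*y^2 - 7*y + 2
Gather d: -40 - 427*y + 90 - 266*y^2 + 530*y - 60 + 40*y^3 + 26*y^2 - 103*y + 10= 40*y^3 - 240*y^2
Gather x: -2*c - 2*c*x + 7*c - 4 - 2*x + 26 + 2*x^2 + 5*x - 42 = 5*c + 2*x^2 + x*(3 - 2*c) - 20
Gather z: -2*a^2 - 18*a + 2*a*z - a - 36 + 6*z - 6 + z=-2*a^2 - 19*a + z*(2*a + 7) - 42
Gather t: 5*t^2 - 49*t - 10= 5*t^2 - 49*t - 10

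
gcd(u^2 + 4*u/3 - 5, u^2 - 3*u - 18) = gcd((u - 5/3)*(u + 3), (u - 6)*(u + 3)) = u + 3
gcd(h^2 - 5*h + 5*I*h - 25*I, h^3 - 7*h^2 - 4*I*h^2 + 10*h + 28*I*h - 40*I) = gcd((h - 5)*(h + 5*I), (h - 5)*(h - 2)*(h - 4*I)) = h - 5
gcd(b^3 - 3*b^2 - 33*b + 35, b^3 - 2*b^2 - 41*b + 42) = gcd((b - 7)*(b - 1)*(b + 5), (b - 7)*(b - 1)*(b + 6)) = b^2 - 8*b + 7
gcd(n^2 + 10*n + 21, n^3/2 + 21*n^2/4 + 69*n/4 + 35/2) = 1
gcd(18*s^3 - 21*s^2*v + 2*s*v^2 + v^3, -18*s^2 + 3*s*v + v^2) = 18*s^2 - 3*s*v - v^2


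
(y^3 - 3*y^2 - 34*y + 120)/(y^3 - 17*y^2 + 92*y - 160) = (y + 6)/(y - 8)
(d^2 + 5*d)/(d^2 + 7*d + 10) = d/(d + 2)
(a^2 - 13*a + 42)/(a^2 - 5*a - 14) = (a - 6)/(a + 2)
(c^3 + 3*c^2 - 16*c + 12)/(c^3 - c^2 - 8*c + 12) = (c^2 + 5*c - 6)/(c^2 + c - 6)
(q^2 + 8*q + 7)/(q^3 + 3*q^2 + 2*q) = (q + 7)/(q*(q + 2))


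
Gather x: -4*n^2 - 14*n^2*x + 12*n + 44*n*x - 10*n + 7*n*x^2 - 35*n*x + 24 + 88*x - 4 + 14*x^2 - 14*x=-4*n^2 + 2*n + x^2*(7*n + 14) + x*(-14*n^2 + 9*n + 74) + 20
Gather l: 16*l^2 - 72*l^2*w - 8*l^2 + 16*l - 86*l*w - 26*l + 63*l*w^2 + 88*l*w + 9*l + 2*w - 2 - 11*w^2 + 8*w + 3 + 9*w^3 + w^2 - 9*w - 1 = l^2*(8 - 72*w) + l*(63*w^2 + 2*w - 1) + 9*w^3 - 10*w^2 + w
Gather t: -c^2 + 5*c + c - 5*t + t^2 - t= -c^2 + 6*c + t^2 - 6*t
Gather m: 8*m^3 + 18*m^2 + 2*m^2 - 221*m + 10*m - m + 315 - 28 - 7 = 8*m^3 + 20*m^2 - 212*m + 280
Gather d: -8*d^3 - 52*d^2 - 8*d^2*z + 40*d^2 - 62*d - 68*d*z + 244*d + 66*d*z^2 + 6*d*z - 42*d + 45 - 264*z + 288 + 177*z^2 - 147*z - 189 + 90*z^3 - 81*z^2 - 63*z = -8*d^3 + d^2*(-8*z - 12) + d*(66*z^2 - 62*z + 140) + 90*z^3 + 96*z^2 - 474*z + 144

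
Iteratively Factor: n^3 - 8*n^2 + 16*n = (n - 4)*(n^2 - 4*n) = (n - 4)^2*(n)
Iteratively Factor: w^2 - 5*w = (w)*(w - 5)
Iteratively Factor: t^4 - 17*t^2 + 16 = (t + 4)*(t^3 - 4*t^2 - t + 4) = (t + 1)*(t + 4)*(t^2 - 5*t + 4) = (t - 1)*(t + 1)*(t + 4)*(t - 4)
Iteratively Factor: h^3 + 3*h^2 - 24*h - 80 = (h + 4)*(h^2 - h - 20) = (h - 5)*(h + 4)*(h + 4)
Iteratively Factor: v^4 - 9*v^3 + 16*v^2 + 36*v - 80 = (v - 4)*(v^3 - 5*v^2 - 4*v + 20) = (v - 4)*(v - 2)*(v^2 - 3*v - 10) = (v - 4)*(v - 2)*(v + 2)*(v - 5)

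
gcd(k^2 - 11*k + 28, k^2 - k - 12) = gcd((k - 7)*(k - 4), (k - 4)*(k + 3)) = k - 4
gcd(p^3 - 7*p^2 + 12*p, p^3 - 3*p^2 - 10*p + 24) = p - 4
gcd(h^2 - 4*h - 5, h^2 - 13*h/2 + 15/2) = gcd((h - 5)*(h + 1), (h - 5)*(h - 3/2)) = h - 5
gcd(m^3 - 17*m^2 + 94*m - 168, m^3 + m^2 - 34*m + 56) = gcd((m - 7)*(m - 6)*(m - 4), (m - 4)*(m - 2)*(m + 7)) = m - 4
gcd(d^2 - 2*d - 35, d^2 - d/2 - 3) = 1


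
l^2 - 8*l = l*(l - 8)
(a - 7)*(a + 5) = a^2 - 2*a - 35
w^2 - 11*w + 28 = (w - 7)*(w - 4)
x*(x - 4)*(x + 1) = x^3 - 3*x^2 - 4*x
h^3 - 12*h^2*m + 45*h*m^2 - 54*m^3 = (h - 6*m)*(h - 3*m)^2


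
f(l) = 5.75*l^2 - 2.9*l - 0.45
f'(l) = 11.5*l - 2.9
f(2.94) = 40.72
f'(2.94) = 30.91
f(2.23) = 21.68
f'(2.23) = 22.74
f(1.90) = 14.80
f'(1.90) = 18.95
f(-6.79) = 284.34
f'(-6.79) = -80.98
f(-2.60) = 45.96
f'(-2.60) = -32.80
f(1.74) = 11.91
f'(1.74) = 17.11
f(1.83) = 13.50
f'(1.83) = 18.14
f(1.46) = 7.57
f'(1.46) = 13.89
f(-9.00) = 491.40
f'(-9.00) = -106.40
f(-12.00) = 862.35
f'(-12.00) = -140.90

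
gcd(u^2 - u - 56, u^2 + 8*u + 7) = u + 7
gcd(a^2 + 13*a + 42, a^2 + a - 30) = a + 6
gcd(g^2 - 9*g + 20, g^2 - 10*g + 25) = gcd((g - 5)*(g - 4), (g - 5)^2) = g - 5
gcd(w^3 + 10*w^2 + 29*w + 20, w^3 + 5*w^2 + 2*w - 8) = w + 4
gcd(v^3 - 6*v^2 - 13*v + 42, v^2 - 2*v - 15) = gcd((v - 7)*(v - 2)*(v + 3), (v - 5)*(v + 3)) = v + 3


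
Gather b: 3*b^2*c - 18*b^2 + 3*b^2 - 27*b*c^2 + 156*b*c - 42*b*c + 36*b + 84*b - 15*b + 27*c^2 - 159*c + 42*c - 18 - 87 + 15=b^2*(3*c - 15) + b*(-27*c^2 + 114*c + 105) + 27*c^2 - 117*c - 90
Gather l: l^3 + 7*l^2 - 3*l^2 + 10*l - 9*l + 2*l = l^3 + 4*l^2 + 3*l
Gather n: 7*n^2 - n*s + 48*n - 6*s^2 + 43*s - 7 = 7*n^2 + n*(48 - s) - 6*s^2 + 43*s - 7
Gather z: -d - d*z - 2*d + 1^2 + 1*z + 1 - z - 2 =-d*z - 3*d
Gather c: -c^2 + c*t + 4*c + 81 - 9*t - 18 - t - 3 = -c^2 + c*(t + 4) - 10*t + 60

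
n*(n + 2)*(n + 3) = n^3 + 5*n^2 + 6*n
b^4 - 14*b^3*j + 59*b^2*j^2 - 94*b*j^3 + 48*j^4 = (b - 8*j)*(b - 3*j)*(b - 2*j)*(b - j)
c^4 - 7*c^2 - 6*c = c*(c - 3)*(c + 1)*(c + 2)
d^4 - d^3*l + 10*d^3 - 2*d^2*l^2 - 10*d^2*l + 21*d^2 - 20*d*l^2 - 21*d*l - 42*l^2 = (d + 3)*(d + 7)*(d - 2*l)*(d + l)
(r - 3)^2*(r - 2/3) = r^3 - 20*r^2/3 + 13*r - 6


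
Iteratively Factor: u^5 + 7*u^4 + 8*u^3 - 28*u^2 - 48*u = (u + 3)*(u^4 + 4*u^3 - 4*u^2 - 16*u) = (u + 3)*(u + 4)*(u^3 - 4*u) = u*(u + 3)*(u + 4)*(u^2 - 4) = u*(u - 2)*(u + 3)*(u + 4)*(u + 2)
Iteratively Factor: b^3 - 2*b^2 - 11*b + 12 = (b - 4)*(b^2 + 2*b - 3) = (b - 4)*(b - 1)*(b + 3)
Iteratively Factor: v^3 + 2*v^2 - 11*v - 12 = (v + 4)*(v^2 - 2*v - 3) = (v + 1)*(v + 4)*(v - 3)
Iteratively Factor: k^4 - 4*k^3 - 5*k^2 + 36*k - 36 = (k + 3)*(k^3 - 7*k^2 + 16*k - 12) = (k - 3)*(k + 3)*(k^2 - 4*k + 4) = (k - 3)*(k - 2)*(k + 3)*(k - 2)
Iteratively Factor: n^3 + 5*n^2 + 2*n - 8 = (n - 1)*(n^2 + 6*n + 8) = (n - 1)*(n + 2)*(n + 4)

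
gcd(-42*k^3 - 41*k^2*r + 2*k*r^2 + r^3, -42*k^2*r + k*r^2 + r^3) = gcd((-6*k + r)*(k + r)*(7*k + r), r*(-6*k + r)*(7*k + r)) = -42*k^2 + k*r + r^2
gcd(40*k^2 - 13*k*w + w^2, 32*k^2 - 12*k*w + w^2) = -8*k + w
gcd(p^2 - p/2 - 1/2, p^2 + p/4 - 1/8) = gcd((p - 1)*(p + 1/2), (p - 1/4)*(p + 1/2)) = p + 1/2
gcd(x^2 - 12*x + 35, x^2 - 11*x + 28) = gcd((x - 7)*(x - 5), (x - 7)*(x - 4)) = x - 7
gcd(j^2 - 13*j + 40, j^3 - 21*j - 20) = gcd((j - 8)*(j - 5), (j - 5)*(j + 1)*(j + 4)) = j - 5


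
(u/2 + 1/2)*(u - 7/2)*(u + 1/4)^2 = u^4/2 - u^3 - 75*u^2/32 - 61*u/64 - 7/64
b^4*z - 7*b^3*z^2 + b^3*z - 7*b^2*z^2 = b^2*(b - 7*z)*(b*z + z)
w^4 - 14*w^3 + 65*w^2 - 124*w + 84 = (w - 7)*(w - 3)*(w - 2)^2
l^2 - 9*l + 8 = (l - 8)*(l - 1)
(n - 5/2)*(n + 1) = n^2 - 3*n/2 - 5/2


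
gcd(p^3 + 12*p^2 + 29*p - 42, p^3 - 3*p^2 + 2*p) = p - 1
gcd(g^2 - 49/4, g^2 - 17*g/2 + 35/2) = g - 7/2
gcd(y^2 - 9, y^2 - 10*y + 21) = y - 3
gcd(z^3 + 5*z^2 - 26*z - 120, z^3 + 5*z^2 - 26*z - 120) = z^3 + 5*z^2 - 26*z - 120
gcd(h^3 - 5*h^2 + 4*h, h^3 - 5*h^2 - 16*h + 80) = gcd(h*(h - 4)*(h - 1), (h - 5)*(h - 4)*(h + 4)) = h - 4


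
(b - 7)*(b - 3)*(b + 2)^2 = b^4 - 6*b^3 - 15*b^2 + 44*b + 84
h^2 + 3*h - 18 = (h - 3)*(h + 6)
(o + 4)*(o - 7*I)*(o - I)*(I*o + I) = I*o^4 + 8*o^3 + 5*I*o^3 + 40*o^2 - 3*I*o^2 + 32*o - 35*I*o - 28*I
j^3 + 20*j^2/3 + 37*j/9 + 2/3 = (j + 1/3)^2*(j + 6)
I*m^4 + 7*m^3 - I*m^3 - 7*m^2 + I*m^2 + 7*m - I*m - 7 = (m - 7*I)*(m - I)*(m + I)*(I*m - I)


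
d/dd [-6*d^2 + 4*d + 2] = 4 - 12*d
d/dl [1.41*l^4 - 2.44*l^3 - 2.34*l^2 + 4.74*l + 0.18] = 5.64*l^3 - 7.32*l^2 - 4.68*l + 4.74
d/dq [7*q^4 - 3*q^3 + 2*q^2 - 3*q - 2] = 28*q^3 - 9*q^2 + 4*q - 3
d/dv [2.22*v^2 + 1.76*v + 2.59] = 4.44*v + 1.76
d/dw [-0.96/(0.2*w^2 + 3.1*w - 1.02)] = (0.384*w + 2.976)/(0.2*w^2 + 3.1*w - 1.02)^2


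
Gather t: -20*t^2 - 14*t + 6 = -20*t^2 - 14*t + 6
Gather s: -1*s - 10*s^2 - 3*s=-10*s^2 - 4*s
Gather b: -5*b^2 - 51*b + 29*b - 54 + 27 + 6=-5*b^2 - 22*b - 21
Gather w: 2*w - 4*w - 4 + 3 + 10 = 9 - 2*w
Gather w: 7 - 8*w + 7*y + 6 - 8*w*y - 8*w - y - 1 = w*(-8*y - 16) + 6*y + 12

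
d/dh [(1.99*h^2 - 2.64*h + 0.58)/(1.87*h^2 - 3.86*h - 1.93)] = (-2.7446*h^2 - 9.8506*h + 7.334)/(3.4969*h^4 - 14.4364*h^3 + 7.6814*h^2 + 14.8996*h + 3.7249)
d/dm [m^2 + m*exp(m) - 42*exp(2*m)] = m*exp(m) + 2*m - 84*exp(2*m) + exp(m)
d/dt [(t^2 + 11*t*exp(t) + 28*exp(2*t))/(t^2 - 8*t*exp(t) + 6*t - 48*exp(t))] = (2*(t^2 + 11*t*exp(t) + 28*exp(2*t))*(4*t*exp(t) - t + 28*exp(t) - 3) + (t^2 - 8*t*exp(t) + 6*t - 48*exp(t))*(11*t*exp(t) + 2*t + 56*exp(2*t) + 11*exp(t)))/(t^2 - 8*t*exp(t) + 6*t - 48*exp(t))^2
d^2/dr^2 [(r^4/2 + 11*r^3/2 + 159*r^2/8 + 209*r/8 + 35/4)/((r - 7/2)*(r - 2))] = (8*r^6 - 132*r^5 + 894*r^4 + 1749*r^3 - 14070*r^2 + 1848*r + 34930)/(8*r^6 - 132*r^5 + 894*r^4 - 3179*r^3 + 6258*r^2 - 6468*r + 2744)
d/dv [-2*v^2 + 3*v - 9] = 3 - 4*v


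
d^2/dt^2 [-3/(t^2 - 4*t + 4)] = -18/(t^4 - 8*t^3 + 24*t^2 - 32*t + 16)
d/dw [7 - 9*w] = -9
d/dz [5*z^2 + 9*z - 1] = 10*z + 9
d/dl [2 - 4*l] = -4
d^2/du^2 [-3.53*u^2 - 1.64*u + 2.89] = -7.06000000000000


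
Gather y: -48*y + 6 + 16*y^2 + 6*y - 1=16*y^2 - 42*y + 5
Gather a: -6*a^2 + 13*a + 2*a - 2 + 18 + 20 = -6*a^2 + 15*a + 36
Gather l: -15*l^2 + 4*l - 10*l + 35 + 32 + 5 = -15*l^2 - 6*l + 72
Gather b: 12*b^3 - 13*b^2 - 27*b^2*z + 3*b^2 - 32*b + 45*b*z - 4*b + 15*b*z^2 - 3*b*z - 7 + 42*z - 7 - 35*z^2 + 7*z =12*b^3 + b^2*(-27*z - 10) + b*(15*z^2 + 42*z - 36) - 35*z^2 + 49*z - 14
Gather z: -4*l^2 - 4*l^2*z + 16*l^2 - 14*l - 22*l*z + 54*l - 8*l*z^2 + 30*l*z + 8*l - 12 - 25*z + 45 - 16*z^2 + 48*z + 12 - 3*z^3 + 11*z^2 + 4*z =12*l^2 + 48*l - 3*z^3 + z^2*(-8*l - 5) + z*(-4*l^2 + 8*l + 27) + 45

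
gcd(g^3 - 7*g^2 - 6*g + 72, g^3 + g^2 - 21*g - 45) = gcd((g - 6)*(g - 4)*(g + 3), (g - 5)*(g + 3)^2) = g + 3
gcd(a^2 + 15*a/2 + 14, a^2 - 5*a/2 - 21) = a + 7/2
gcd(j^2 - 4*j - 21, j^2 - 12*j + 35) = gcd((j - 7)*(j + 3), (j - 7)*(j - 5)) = j - 7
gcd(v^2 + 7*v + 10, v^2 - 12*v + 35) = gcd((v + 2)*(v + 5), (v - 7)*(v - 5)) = 1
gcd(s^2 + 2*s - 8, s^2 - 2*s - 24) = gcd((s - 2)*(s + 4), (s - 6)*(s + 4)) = s + 4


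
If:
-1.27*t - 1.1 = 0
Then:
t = -0.87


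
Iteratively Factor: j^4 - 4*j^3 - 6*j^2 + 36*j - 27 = (j - 1)*(j^3 - 3*j^2 - 9*j + 27) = (j - 1)*(j + 3)*(j^2 - 6*j + 9) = (j - 3)*(j - 1)*(j + 3)*(j - 3)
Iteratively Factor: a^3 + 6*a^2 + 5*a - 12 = (a + 4)*(a^2 + 2*a - 3) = (a - 1)*(a + 4)*(a + 3)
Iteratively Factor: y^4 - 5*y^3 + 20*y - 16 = (y + 2)*(y^3 - 7*y^2 + 14*y - 8) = (y - 2)*(y + 2)*(y^2 - 5*y + 4) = (y - 4)*(y - 2)*(y + 2)*(y - 1)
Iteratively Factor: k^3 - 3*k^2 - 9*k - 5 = (k + 1)*(k^2 - 4*k - 5) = (k + 1)^2*(k - 5)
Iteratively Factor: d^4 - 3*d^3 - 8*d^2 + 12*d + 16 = (d - 4)*(d^3 + d^2 - 4*d - 4) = (d - 4)*(d - 2)*(d^2 + 3*d + 2) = (d - 4)*(d - 2)*(d + 1)*(d + 2)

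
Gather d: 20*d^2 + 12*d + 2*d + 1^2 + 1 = 20*d^2 + 14*d + 2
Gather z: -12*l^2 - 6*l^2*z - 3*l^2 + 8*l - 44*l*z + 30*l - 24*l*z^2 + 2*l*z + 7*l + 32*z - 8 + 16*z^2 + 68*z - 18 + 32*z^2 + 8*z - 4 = -15*l^2 + 45*l + z^2*(48 - 24*l) + z*(-6*l^2 - 42*l + 108) - 30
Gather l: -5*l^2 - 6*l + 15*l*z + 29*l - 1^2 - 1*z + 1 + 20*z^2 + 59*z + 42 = -5*l^2 + l*(15*z + 23) + 20*z^2 + 58*z + 42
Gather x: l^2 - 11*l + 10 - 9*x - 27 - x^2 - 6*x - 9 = l^2 - 11*l - x^2 - 15*x - 26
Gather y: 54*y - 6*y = 48*y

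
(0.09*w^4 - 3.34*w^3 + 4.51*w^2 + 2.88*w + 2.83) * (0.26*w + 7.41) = 0.0234*w^5 - 0.2015*w^4 - 23.5768*w^3 + 34.1679*w^2 + 22.0766*w + 20.9703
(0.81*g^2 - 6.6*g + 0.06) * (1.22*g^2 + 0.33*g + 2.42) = 0.9882*g^4 - 7.7847*g^3 - 0.1446*g^2 - 15.9522*g + 0.1452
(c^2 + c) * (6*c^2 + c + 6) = 6*c^4 + 7*c^3 + 7*c^2 + 6*c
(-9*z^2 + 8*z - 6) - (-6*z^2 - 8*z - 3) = -3*z^2 + 16*z - 3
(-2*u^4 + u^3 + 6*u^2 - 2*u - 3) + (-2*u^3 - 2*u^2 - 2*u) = -2*u^4 - u^3 + 4*u^2 - 4*u - 3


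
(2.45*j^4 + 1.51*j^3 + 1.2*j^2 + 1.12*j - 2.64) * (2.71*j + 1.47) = 6.6395*j^5 + 7.6936*j^4 + 5.4717*j^3 + 4.7992*j^2 - 5.508*j - 3.8808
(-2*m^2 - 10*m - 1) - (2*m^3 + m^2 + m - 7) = -2*m^3 - 3*m^2 - 11*m + 6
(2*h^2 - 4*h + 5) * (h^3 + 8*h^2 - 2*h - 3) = 2*h^5 + 12*h^4 - 31*h^3 + 42*h^2 + 2*h - 15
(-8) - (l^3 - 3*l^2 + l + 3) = -l^3 + 3*l^2 - l - 11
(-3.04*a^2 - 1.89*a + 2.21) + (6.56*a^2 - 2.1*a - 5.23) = 3.52*a^2 - 3.99*a - 3.02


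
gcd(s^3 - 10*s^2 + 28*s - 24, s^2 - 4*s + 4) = s^2 - 4*s + 4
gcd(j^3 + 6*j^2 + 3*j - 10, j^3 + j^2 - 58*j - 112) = j + 2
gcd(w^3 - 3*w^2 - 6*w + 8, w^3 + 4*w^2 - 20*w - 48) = w^2 - 2*w - 8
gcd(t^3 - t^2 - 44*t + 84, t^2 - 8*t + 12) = t^2 - 8*t + 12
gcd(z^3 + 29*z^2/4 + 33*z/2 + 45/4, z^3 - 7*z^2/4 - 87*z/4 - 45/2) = z^2 + 17*z/4 + 15/4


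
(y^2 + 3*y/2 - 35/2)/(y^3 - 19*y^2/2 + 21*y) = (y + 5)/(y*(y - 6))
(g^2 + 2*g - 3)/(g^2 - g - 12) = (g - 1)/(g - 4)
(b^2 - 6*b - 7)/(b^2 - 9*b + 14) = (b + 1)/(b - 2)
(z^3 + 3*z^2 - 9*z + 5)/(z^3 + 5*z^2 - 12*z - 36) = (z^3 + 3*z^2 - 9*z + 5)/(z^3 + 5*z^2 - 12*z - 36)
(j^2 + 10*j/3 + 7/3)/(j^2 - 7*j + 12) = (3*j^2 + 10*j + 7)/(3*(j^2 - 7*j + 12))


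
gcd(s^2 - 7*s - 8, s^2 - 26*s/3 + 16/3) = s - 8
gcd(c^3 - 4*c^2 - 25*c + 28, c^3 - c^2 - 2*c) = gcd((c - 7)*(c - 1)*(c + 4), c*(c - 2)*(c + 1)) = 1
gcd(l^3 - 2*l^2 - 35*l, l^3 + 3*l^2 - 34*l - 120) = l + 5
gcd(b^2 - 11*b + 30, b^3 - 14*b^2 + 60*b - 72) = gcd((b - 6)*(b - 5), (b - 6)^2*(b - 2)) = b - 6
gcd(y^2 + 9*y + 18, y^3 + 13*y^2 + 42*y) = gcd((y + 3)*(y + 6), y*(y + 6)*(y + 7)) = y + 6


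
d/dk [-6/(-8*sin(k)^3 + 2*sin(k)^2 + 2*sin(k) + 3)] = 12*(-12*sin(k)^2 + 2*sin(k) + 1)*cos(k)/(-4*sin(k) + 2*sin(3*k) - cos(2*k) + 4)^2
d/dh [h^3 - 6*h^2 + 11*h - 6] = 3*h^2 - 12*h + 11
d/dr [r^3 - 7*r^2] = r*(3*r - 14)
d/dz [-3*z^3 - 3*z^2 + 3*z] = -9*z^2 - 6*z + 3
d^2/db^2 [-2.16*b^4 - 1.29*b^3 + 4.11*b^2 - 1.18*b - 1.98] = -25.92*b^2 - 7.74*b + 8.22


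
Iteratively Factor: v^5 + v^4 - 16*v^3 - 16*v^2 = (v)*(v^4 + v^3 - 16*v^2 - 16*v) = v*(v - 4)*(v^3 + 5*v^2 + 4*v) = v^2*(v - 4)*(v^2 + 5*v + 4) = v^2*(v - 4)*(v + 4)*(v + 1)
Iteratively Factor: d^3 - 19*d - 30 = (d - 5)*(d^2 + 5*d + 6) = (d - 5)*(d + 2)*(d + 3)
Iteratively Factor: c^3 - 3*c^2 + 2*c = (c - 1)*(c^2 - 2*c) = c*(c - 1)*(c - 2)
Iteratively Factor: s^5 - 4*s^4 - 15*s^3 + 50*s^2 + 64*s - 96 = (s + 3)*(s^4 - 7*s^3 + 6*s^2 + 32*s - 32) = (s - 4)*(s + 3)*(s^3 - 3*s^2 - 6*s + 8) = (s - 4)*(s - 1)*(s + 3)*(s^2 - 2*s - 8) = (s - 4)^2*(s - 1)*(s + 3)*(s + 2)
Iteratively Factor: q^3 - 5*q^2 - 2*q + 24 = (q - 4)*(q^2 - q - 6) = (q - 4)*(q - 3)*(q + 2)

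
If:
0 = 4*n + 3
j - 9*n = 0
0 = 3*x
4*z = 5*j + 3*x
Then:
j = -27/4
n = -3/4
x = 0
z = -135/16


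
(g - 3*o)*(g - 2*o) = g^2 - 5*g*o + 6*o^2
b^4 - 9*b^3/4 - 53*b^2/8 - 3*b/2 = b*(b - 4)*(b + 1/4)*(b + 3/2)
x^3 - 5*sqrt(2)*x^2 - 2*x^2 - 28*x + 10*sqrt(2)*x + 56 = (x - 2)*(x - 7*sqrt(2))*(x + 2*sqrt(2))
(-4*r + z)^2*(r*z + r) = 16*r^3*z + 16*r^3 - 8*r^2*z^2 - 8*r^2*z + r*z^3 + r*z^2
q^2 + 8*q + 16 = (q + 4)^2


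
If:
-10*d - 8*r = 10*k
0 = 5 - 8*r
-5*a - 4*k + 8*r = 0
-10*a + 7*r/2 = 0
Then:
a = 7/32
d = -189/128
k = 125/128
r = 5/8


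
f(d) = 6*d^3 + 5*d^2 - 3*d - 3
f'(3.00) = 189.00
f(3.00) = 195.00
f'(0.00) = -3.00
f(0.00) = -3.00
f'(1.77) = 71.09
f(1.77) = 40.63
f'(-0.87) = 1.92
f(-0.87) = -0.56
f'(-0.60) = -2.52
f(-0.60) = -0.70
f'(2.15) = 101.70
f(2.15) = 73.29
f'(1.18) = 33.86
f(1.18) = 10.28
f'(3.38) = 236.44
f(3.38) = 275.67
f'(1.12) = 30.78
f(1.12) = 8.34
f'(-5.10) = 414.18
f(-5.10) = -653.56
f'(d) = 18*d^2 + 10*d - 3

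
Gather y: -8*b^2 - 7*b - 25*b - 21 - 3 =-8*b^2 - 32*b - 24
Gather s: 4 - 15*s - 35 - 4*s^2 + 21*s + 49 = -4*s^2 + 6*s + 18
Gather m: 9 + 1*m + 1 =m + 10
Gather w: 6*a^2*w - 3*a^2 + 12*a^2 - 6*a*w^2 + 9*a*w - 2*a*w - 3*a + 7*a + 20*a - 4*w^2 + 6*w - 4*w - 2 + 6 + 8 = 9*a^2 + 24*a + w^2*(-6*a - 4) + w*(6*a^2 + 7*a + 2) + 12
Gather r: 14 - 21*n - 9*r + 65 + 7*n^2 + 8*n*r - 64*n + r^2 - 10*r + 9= 7*n^2 - 85*n + r^2 + r*(8*n - 19) + 88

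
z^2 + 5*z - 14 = (z - 2)*(z + 7)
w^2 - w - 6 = (w - 3)*(w + 2)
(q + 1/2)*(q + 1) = q^2 + 3*q/2 + 1/2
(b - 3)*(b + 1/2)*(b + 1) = b^3 - 3*b^2/2 - 4*b - 3/2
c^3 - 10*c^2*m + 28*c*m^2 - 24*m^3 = (c - 6*m)*(c - 2*m)^2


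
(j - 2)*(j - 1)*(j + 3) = j^3 - 7*j + 6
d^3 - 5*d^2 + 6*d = d*(d - 3)*(d - 2)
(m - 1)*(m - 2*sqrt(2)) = m^2 - 2*sqrt(2)*m - m + 2*sqrt(2)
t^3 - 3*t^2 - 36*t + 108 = (t - 6)*(t - 3)*(t + 6)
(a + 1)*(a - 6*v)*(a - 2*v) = a^3 - 8*a^2*v + a^2 + 12*a*v^2 - 8*a*v + 12*v^2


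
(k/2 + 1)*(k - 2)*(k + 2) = k^3/2 + k^2 - 2*k - 4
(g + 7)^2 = g^2 + 14*g + 49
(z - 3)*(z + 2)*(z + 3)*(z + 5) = z^4 + 7*z^3 + z^2 - 63*z - 90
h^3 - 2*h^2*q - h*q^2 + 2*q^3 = (h - 2*q)*(h - q)*(h + q)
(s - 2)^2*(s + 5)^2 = s^4 + 6*s^3 - 11*s^2 - 60*s + 100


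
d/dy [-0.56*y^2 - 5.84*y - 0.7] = -1.12*y - 5.84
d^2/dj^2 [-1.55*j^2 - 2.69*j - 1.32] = -3.10000000000000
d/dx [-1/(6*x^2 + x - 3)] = (12*x + 1)/(6*x^2 + x - 3)^2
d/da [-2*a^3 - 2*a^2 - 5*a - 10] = -6*a^2 - 4*a - 5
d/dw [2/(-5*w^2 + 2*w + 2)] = 4*(5*w - 1)/(-5*w^2 + 2*w + 2)^2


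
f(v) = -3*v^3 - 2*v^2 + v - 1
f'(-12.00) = -1247.00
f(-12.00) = 4883.00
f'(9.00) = -764.00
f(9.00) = -2341.00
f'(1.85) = -37.20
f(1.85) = -24.99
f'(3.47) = -121.25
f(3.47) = -146.96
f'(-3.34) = -86.04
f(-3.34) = 85.13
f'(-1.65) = -16.90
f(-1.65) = 5.38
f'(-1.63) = -16.39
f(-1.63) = 5.05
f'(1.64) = -29.77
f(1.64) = -17.97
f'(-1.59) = -15.39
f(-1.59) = 4.41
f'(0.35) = -1.50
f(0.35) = -1.02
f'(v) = -9*v^2 - 4*v + 1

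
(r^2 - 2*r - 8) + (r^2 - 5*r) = 2*r^2 - 7*r - 8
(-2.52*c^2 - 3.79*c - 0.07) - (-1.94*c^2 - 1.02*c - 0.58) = -0.58*c^2 - 2.77*c + 0.51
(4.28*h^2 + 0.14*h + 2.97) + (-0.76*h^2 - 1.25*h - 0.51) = 3.52*h^2 - 1.11*h + 2.46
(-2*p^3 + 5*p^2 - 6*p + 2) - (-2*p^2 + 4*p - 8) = -2*p^3 + 7*p^2 - 10*p + 10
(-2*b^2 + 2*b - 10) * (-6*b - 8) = 12*b^3 + 4*b^2 + 44*b + 80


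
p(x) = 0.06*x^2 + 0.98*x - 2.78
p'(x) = 0.12*x + 0.98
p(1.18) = -1.54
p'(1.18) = 1.12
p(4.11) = 2.26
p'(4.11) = 1.47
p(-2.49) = -4.85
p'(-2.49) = 0.68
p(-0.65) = -3.39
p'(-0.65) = 0.90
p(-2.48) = -4.84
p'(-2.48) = 0.68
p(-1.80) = -4.35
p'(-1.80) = 0.76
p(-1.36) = -4.00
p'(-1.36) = 0.82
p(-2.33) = -4.74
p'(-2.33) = 0.70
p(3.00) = 0.70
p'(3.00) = 1.34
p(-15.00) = -3.98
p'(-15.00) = -0.82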